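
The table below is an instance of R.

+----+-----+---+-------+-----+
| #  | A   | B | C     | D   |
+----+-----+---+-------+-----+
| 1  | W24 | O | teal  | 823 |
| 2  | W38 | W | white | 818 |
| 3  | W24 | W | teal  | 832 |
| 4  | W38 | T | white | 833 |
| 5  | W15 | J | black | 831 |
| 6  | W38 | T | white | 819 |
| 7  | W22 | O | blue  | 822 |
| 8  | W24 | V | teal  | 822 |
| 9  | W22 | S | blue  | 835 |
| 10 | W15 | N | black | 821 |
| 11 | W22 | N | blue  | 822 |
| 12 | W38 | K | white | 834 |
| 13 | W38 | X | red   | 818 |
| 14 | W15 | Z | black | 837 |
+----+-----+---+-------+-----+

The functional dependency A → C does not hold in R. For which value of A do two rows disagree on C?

A=W24: rows 1, 3, 8 → C = teal, teal, teal ✓
A=W38: rows 2, 4, 6, 12, 13 → C takes values {white, red} — violation
A=W15: rows 5, 10, 14 → C = black, black, black ✓
A=W22: rows 7, 9, 11 → C = blue, blue, blue ✓
The only A value with inconsistent C is A=W38.

W38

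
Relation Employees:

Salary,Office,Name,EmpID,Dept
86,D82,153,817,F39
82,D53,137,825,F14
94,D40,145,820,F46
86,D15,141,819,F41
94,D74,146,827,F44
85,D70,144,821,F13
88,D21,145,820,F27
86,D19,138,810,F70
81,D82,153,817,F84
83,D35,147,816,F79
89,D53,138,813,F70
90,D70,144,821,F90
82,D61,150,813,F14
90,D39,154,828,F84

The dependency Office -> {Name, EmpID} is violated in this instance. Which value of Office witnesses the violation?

D53

Office=D82: 2 rows → {Name,EmpID} = (153, 817), (153, 817) ✓
Office=D53: 2 rows → {Name,EmpID} takes values {(137, 825), (138, 813)} — violation
Office=D40: 1 row → {Name,EmpID} = (145, 820) ✓
Office=D15: 1 row → {Name,EmpID} = (141, 819) ✓
Office=D74: 1 row → {Name,EmpID} = (146, 827) ✓
Office=D70: 2 rows → {Name,EmpID} = (144, 821), (144, 821) ✓
Office=D21: 1 row → {Name,EmpID} = (145, 820) ✓
Office=D19: 1 row → {Name,EmpID} = (138, 810) ✓
Office=D35: 1 row → {Name,EmpID} = (147, 816) ✓
Office=D61: 1 row → {Name,EmpID} = (150, 813) ✓
Office=D39: 1 row → {Name,EmpID} = (154, 828) ✓
The only Office value with inconsistent RHS is Office=D53.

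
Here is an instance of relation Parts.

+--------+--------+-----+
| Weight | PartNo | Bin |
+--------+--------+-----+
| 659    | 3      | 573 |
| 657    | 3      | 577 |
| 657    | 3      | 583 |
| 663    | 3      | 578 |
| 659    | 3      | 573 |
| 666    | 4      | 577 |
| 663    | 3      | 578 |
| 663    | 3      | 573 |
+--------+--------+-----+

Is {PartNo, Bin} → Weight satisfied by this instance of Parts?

No

(PartNo=3, Bin=573): 3 rows → Weight takes values {659, 663} — violation
(PartNo=3, Bin=577): 1 row → Weight = 657 ✓
(PartNo=3, Bin=583): 1 row → Weight = 657 ✓
(PartNo=3, Bin=578): 2 rows → Weight = 663, 663 ✓
(PartNo=4, Bin=577): 1 row → Weight = 666 ✓
Two rows agree on {PartNo, Bin} but differ on Weight, so {PartNo, Bin} → Weight does not hold.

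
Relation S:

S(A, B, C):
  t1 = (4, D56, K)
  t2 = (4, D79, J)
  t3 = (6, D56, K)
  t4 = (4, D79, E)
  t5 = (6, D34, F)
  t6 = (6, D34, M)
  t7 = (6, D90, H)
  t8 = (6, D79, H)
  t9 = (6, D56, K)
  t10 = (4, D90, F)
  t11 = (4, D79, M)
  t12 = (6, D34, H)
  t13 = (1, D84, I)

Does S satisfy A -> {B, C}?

A=4: rows 1, 2, 4, 10, 11 → {B,C} takes values {(D56, K), (D79, J), (D79, E), (D90, F), (D79, M)} — violation
A=6: rows 3, 5, 6, 7, 8, 9, 12 → {B,C} takes values {(D56, K), (D34, F), (D34, M), (D90, H), (D79, H), (D34, H)} — violation
A=1: row 13 → {B,C} = (D84, I) ✓
Two rows agree on A but differ on {B, C}, so A -> {B, C} does not hold.

No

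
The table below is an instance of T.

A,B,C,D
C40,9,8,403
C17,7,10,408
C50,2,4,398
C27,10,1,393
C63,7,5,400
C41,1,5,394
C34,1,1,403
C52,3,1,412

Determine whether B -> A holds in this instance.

B=9: 1 row → A = C40 ✓
B=7: 2 rows → A takes values {C17, C63} — violation
B=2: 1 row → A = C50 ✓
B=10: 1 row → A = C27 ✓
B=1: 2 rows → A takes values {C41, C34} — violation
B=3: 1 row → A = C52 ✓
Two rows agree on B but differ on A, so B -> A does not hold.

No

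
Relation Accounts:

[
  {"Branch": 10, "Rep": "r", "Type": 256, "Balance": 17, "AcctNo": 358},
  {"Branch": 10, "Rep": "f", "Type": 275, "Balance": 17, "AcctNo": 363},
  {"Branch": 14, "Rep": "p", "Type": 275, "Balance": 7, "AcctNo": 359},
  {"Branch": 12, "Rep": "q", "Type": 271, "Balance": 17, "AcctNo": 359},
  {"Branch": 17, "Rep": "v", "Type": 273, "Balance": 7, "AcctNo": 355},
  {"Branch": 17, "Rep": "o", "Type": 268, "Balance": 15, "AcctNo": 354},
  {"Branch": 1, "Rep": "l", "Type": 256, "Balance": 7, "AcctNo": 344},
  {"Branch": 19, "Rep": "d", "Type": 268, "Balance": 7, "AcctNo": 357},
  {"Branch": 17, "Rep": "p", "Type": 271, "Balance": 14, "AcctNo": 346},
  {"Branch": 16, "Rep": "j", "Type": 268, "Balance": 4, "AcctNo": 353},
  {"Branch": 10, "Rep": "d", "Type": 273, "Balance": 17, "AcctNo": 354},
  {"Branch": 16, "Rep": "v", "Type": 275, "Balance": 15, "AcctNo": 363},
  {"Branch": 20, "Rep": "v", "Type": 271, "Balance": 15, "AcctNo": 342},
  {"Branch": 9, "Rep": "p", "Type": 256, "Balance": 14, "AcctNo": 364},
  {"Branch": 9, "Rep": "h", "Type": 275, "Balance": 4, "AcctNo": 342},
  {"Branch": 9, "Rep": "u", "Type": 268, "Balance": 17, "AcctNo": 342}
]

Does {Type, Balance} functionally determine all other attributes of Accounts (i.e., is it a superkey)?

All 16 rows have distinct {Type, Balance} values, so {Type, Balance} → (all attributes) holds and {Type, Balance} is a superkey.

Yes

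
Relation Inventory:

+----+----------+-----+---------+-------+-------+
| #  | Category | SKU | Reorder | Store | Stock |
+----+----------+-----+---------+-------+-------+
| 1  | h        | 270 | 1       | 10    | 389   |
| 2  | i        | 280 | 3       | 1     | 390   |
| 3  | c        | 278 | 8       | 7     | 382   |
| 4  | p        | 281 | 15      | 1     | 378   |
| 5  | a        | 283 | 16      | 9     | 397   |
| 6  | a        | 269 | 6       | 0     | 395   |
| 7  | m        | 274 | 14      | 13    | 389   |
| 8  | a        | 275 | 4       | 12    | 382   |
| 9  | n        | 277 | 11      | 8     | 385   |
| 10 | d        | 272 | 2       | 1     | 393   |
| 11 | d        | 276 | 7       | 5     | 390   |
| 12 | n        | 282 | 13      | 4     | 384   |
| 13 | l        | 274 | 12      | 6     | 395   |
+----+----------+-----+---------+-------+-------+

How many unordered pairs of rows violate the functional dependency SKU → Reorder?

SKU=274: violating pairs (7,13) — 1 pair.

1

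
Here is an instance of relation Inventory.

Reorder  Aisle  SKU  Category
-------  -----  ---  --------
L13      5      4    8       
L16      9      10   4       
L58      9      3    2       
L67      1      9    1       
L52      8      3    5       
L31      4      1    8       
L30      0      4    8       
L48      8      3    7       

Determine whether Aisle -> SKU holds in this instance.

Aisle=5: 1 row → SKU = 4 ✓
Aisle=9: 2 rows → SKU takes values {10, 3} — violation
Aisle=1: 1 row → SKU = 9 ✓
Aisle=8: 2 rows → SKU = 3, 3 ✓
Aisle=4: 1 row → SKU = 1 ✓
Aisle=0: 1 row → SKU = 4 ✓
Two rows agree on Aisle but differ on SKU, so Aisle -> SKU does not hold.

No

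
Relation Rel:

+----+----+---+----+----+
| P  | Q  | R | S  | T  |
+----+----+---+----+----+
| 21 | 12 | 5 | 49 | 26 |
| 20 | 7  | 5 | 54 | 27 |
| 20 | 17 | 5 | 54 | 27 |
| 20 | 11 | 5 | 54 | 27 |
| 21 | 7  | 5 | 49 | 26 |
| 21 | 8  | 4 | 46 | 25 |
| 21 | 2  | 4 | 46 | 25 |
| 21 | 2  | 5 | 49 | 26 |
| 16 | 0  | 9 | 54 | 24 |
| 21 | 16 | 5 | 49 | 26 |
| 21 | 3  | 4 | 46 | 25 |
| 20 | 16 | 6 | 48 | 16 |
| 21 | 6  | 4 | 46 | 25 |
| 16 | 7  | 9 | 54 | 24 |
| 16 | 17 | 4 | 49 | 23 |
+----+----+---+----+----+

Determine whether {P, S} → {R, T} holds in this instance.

(P=21, S=49): 4 rows → {R,T} = (5, 26), (5, 26), (5, 26), (5, 26) ✓
(P=20, S=54): 3 rows → {R,T} = (5, 27), (5, 27), (5, 27) ✓
(P=21, S=46): 4 rows → {R,T} = (4, 25), (4, 25), (4, 25), (4, 25) ✓
(P=16, S=54): 2 rows → {R,T} = (9, 24), (9, 24) ✓
(P=20, S=48): 1 row → {R,T} = (6, 16) ✓
(P=16, S=49): 1 row → {R,T} = (4, 23) ✓
Every {P, S} value is associated with a single {R, T} value, so {P, S} → {R, T} holds.

Yes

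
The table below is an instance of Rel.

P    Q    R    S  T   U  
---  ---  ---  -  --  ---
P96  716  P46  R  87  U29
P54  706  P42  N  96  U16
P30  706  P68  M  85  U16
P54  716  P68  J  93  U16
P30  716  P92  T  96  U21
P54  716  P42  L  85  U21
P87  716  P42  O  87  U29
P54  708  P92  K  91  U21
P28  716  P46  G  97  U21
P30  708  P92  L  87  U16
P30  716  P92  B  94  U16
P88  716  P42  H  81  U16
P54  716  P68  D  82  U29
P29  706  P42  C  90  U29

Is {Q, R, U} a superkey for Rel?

Yes

All 14 rows have distinct {Q, R, U} values, so {Q, R, U} → (all attributes) holds and {Q, R, U} is a superkey.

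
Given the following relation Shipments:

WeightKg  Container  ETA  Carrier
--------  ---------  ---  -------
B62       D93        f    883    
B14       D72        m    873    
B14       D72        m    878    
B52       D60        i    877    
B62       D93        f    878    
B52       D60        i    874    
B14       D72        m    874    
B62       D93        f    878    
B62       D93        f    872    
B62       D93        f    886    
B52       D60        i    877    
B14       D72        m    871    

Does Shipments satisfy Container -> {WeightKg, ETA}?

Yes

Container=D93: 5 rows → {WeightKg,ETA} = (B62, f), (B62, f), (B62, f), (B62, f), (B62, f) ✓
Container=D72: 4 rows → {WeightKg,ETA} = (B14, m), (B14, m), (B14, m), (B14, m) ✓
Container=D60: 3 rows → {WeightKg,ETA} = (B52, i), (B52, i), (B52, i) ✓
Every Container value is associated with a single {WeightKg, ETA} value, so Container -> {WeightKg, ETA} holds.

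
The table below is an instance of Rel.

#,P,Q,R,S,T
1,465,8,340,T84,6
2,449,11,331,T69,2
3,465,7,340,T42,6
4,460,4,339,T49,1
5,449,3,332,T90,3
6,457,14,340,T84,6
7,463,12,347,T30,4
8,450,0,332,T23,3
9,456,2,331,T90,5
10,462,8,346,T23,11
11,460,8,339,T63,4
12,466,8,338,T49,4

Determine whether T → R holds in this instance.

No

T=6: rows 1, 3, 6 → R = 340, 340, 340 ✓
T=2: row 2 → R = 331 ✓
T=1: row 4 → R = 339 ✓
T=3: rows 5, 8 → R = 332, 332 ✓
T=4: rows 7, 11, 12 → R takes values {347, 339, 338} — violation
T=5: row 9 → R = 331 ✓
T=11: row 10 → R = 346 ✓
Two rows agree on T but differ on R, so T → R does not hold.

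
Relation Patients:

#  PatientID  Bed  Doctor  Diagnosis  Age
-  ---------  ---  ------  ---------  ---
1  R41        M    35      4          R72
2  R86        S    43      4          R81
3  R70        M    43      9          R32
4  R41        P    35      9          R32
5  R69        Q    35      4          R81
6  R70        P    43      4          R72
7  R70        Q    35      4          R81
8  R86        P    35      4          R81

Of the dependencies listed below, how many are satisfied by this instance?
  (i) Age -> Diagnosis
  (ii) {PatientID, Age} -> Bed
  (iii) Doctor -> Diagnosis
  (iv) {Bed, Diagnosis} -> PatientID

1

(i) Age -> Diagnosis: every LHS value maps to a single RHS value — holds.
(ii) {PatientID, Age} -> Bed: (PatientID=R86, Age=R81): rows 2, 8 → Bed takes values {S, P} — violation — fails.
(iii) Doctor -> Diagnosis: Doctor=35: rows 1, 4, 5, 7, 8 → Diagnosis takes values {4, 9} — violation; Doctor=43: rows 2, 3, 6 → Diagnosis takes values {4, 9} — violation — fails.
(iv) {Bed, Diagnosis} -> PatientID: (Bed=Q, Diagnosis=4): rows 5, 7 → PatientID takes values {R69, R70} — violation; (Bed=P, Diagnosis=4): rows 6, 8 → PatientID takes values {R70, R86} — violation — fails.
1 of the 4 dependencies holds.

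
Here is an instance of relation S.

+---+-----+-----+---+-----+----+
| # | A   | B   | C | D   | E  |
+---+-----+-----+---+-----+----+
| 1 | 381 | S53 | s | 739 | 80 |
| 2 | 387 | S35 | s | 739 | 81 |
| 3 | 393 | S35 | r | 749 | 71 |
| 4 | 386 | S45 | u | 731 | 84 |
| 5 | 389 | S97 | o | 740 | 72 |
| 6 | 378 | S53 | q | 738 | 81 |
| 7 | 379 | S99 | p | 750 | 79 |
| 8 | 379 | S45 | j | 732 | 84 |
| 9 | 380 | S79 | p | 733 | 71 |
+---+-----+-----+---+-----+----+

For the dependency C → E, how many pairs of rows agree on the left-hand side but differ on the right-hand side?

C=s: violating pairs (1,2) — 1 pair.
C=p: violating pairs (7,9) — 1 pair.

2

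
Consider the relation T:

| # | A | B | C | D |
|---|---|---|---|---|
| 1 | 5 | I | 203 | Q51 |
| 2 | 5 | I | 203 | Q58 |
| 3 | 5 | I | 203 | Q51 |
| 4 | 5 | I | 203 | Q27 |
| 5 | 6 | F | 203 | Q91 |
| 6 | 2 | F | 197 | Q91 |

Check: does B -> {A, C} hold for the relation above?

No

B=I: rows 1, 2, 3, 4 → {A,C} = (5, 203), (5, 203), (5, 203), (5, 203) ✓
B=F: rows 5, 6 → {A,C} takes values {(6, 203), (2, 197)} — violation
Two rows agree on B but differ on {A, C}, so B -> {A, C} does not hold.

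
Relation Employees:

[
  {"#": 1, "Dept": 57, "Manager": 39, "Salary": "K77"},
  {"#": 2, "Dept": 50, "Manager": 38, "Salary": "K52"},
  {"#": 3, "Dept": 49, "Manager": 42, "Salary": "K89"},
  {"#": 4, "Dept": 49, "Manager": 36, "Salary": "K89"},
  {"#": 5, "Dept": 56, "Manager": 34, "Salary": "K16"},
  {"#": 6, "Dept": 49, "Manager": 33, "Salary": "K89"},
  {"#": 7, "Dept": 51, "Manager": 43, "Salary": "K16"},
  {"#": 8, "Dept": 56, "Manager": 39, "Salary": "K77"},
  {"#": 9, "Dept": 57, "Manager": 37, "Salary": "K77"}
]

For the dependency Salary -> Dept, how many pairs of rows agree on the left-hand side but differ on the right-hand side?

Salary=K77: violating pairs (1,8), (8,9) — 2 pairs.
Salary=K89: all 3 rows agree on Dept — 0 pairs.
Salary=K16: violating pairs (5,7) — 1 pair.

3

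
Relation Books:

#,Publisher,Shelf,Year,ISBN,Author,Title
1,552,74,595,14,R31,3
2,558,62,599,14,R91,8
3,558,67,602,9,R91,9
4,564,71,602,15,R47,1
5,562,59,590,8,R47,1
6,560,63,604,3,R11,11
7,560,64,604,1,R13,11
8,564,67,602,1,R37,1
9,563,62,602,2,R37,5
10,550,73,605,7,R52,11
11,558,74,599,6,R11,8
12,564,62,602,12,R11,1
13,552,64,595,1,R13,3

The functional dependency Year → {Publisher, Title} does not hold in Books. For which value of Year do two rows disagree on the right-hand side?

602

Year=595: rows 1, 13 → {Publisher,Title} = (552, 3), (552, 3) ✓
Year=599: rows 2, 11 → {Publisher,Title} = (558, 8), (558, 8) ✓
Year=602: rows 3, 4, 8, 9, 12 → {Publisher,Title} takes values {(558, 9), (564, 1), (563, 5)} — violation
Year=590: row 5 → {Publisher,Title} = (562, 1) ✓
Year=604: rows 6, 7 → {Publisher,Title} = (560, 11), (560, 11) ✓
Year=605: row 10 → {Publisher,Title} = (550, 11) ✓
The only Year value with inconsistent RHS is Year=602.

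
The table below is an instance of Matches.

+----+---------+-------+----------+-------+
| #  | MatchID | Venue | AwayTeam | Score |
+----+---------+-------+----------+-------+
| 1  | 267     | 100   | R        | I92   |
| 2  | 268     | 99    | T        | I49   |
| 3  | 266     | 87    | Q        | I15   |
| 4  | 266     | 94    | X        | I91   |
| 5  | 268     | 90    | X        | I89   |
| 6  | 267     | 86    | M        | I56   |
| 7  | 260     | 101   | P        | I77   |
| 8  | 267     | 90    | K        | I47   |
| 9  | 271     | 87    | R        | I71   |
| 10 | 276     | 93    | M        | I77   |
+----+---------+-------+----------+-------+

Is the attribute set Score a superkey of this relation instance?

Rows 7 and 10 have the same Score value Score=I77 but are distinct tuples, so Score does not determine every attribute — not a superkey.

No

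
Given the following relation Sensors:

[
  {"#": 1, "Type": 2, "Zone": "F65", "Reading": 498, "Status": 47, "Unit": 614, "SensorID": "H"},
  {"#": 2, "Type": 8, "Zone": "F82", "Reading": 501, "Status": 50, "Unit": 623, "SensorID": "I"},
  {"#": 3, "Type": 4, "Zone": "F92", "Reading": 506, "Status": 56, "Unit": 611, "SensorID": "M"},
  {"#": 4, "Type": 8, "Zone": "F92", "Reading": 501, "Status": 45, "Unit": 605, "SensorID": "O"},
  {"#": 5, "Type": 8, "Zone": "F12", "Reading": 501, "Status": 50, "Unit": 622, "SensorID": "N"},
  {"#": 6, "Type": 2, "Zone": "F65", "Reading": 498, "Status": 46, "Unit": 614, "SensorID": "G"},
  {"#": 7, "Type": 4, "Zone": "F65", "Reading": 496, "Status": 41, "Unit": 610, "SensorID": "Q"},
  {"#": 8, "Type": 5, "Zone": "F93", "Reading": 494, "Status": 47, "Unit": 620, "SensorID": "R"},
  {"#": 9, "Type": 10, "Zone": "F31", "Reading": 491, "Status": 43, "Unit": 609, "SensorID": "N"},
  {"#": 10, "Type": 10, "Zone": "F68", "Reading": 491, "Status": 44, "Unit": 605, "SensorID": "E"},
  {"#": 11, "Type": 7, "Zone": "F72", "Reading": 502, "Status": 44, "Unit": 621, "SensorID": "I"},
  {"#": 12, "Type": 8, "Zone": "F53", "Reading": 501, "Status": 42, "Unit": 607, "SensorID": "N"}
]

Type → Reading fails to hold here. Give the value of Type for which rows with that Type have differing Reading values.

Type=2: rows 1, 6 → Reading = 498, 498 ✓
Type=8: rows 2, 4, 5, 12 → Reading = 501, 501, 501, 501 ✓
Type=4: rows 3, 7 → Reading takes values {506, 496} — violation
Type=5: row 8 → Reading = 494 ✓
Type=10: rows 9, 10 → Reading = 491, 491 ✓
Type=7: row 11 → Reading = 502 ✓
The only Type value with inconsistent Reading is Type=4.

4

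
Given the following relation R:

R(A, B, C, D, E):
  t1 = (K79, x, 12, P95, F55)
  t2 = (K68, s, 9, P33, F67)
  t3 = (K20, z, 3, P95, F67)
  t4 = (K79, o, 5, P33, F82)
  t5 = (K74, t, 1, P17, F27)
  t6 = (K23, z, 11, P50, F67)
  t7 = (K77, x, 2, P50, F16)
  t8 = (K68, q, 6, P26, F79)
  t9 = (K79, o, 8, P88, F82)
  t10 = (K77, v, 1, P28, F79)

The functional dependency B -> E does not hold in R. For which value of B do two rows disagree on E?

x

B=x: rows 1, 7 → E takes values {F55, F16} — violation
B=s: row 2 → E = F67 ✓
B=z: rows 3, 6 → E = F67, F67 ✓
B=o: rows 4, 9 → E = F82, F82 ✓
B=t: row 5 → E = F27 ✓
B=q: row 8 → E = F79 ✓
B=v: row 10 → E = F79 ✓
The only B value with inconsistent E is B=x.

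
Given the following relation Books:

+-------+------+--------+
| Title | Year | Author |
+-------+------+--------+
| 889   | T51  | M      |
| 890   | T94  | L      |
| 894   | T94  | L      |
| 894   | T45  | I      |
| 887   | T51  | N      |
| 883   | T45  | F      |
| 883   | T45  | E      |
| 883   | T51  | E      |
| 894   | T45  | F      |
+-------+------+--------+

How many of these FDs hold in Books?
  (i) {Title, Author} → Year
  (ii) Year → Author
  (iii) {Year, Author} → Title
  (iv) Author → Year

(i) {Title, Author} → Year: (Title=883, Author=E): 2 rows → Year takes values {T45, T51} — violation — fails.
(ii) Year → Author: Year=T51: 3 rows → Author takes values {M, N, E} — violation; Year=T45: 4 rows → Author takes values {I, F, E} — violation — fails.
(iii) {Year, Author} → Title: (Year=T94, Author=L): 2 rows → Title takes values {890, 894} — violation; (Year=T45, Author=F): 2 rows → Title takes values {883, 894} — violation — fails.
(iv) Author → Year: Author=E: 2 rows → Year takes values {T45, T51} — violation — fails.
None of the 4 dependencies hold.

0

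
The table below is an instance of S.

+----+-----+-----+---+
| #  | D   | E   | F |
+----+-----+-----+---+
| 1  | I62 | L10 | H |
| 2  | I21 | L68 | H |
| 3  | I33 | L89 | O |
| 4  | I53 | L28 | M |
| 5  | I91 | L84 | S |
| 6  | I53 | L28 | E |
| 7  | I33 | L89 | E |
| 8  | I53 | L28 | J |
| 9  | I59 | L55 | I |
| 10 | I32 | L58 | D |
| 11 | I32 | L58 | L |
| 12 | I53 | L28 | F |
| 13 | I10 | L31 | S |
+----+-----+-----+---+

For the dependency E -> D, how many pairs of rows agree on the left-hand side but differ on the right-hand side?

0

E=L89: all 2 rows agree on D — 0 pairs.
E=L28: all 4 rows agree on D — 0 pairs.
E=L58: all 2 rows agree on D — 0 pairs.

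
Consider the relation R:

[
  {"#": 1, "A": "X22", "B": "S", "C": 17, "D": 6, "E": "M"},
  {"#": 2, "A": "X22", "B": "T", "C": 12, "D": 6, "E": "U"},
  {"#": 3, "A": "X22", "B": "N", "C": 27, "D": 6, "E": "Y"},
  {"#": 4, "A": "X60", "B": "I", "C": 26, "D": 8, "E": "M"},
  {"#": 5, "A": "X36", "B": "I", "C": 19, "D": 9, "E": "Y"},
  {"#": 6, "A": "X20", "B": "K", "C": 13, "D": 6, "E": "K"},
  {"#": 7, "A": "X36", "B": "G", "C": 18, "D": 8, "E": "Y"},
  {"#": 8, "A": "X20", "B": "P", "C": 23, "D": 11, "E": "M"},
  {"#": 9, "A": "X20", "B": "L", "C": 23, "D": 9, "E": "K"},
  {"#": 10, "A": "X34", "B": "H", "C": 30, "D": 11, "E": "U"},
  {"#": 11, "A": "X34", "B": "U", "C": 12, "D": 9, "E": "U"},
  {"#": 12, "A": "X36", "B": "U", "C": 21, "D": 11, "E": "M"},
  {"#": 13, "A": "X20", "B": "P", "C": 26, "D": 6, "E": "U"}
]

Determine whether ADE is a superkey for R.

All 13 rows have distinct ADE values, so ADE → (all attributes) holds and ADE is a superkey.

Yes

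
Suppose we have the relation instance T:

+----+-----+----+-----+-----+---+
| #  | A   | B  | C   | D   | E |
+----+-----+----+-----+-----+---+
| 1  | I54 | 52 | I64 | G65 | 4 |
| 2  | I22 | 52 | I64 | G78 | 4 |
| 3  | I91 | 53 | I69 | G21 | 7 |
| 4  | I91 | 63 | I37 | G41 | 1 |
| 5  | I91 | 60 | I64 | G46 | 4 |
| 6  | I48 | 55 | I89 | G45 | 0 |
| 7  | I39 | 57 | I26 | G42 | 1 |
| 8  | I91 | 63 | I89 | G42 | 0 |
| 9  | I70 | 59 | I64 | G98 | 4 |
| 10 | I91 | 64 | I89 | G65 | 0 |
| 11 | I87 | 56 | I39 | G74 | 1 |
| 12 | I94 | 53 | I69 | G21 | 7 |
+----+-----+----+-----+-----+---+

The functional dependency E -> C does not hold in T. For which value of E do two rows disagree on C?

E=4: rows 1, 2, 5, 9 → C = I64, I64, I64, I64 ✓
E=7: rows 3, 12 → C = I69, I69 ✓
E=1: rows 4, 7, 11 → C takes values {I37, I26, I39} — violation
E=0: rows 6, 8, 10 → C = I89, I89, I89 ✓
The only E value with inconsistent C is E=1.

1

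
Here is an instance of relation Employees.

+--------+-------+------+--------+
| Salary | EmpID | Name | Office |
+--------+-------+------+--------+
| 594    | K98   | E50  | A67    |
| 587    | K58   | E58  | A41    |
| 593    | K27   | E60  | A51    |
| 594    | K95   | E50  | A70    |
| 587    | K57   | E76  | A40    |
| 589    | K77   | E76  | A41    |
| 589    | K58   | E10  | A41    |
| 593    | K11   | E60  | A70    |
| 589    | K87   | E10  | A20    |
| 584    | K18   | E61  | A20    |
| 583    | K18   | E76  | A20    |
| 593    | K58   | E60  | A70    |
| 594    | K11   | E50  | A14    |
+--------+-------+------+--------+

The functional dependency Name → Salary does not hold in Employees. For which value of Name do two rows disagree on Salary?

Name=E50: 3 rows → Salary = 594, 594, 594 ✓
Name=E58: 1 row → Salary = 587 ✓
Name=E60: 3 rows → Salary = 593, 593, 593 ✓
Name=E76: 3 rows → Salary takes values {587, 589, 583} — violation
Name=E10: 2 rows → Salary = 589, 589 ✓
Name=E61: 1 row → Salary = 584 ✓
The only Name value with inconsistent Salary is Name=E76.

E76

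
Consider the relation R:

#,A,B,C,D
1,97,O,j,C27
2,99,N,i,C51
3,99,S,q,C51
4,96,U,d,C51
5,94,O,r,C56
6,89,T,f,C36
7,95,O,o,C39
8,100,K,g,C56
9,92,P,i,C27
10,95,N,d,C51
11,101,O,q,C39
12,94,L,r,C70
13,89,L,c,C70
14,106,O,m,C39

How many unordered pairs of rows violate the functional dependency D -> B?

7

D=C27: violating pairs (1,9) — 1 pair.
D=C51: violating pairs (2,3), (2,4), (3,4), (3,10), (4,10) — 5 pairs.
D=C56: violating pairs (5,8) — 1 pair.
D=C39: all 3 rows agree on B — 0 pairs.
D=C70: all 2 rows agree on B — 0 pairs.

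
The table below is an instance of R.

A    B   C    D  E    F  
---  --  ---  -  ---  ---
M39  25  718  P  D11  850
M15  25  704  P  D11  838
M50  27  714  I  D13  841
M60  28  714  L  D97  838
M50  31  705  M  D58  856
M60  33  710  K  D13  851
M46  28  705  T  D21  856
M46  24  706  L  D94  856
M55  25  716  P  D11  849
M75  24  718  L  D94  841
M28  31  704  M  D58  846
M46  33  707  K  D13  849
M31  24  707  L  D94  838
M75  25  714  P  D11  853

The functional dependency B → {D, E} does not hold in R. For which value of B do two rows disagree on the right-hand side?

B=25: 4 rows → {D,E} = (P, D11), (P, D11), (P, D11), (P, D11) ✓
B=27: 1 row → {D,E} = (I, D13) ✓
B=28: 2 rows → {D,E} takes values {(L, D97), (T, D21)} — violation
B=31: 2 rows → {D,E} = (M, D58), (M, D58) ✓
B=33: 2 rows → {D,E} = (K, D13), (K, D13) ✓
B=24: 3 rows → {D,E} = (L, D94), (L, D94), (L, D94) ✓
The only B value with inconsistent RHS is B=28.

28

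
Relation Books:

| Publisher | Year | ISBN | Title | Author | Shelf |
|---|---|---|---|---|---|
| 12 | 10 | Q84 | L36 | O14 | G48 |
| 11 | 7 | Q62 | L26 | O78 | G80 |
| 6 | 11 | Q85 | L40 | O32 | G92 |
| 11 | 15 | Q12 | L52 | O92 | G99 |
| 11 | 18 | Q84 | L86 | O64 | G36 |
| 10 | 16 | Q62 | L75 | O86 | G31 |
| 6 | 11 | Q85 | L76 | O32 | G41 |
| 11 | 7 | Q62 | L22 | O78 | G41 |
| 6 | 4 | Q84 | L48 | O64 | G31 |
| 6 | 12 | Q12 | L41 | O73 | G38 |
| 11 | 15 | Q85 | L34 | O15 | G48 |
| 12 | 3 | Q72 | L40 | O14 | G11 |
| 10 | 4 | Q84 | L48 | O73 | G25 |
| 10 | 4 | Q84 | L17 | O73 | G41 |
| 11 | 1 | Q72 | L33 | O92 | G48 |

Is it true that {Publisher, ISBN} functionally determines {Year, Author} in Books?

(Publisher=12, ISBN=Q84): 1 row → {Year,Author} = (10, O14) ✓
(Publisher=11, ISBN=Q62): 2 rows → {Year,Author} = (7, O78), (7, O78) ✓
(Publisher=6, ISBN=Q85): 2 rows → {Year,Author} = (11, O32), (11, O32) ✓
(Publisher=11, ISBN=Q12): 1 row → {Year,Author} = (15, O92) ✓
(Publisher=11, ISBN=Q84): 1 row → {Year,Author} = (18, O64) ✓
(Publisher=10, ISBN=Q62): 1 row → {Year,Author} = (16, O86) ✓
(Publisher=6, ISBN=Q84): 1 row → {Year,Author} = (4, O64) ✓
(Publisher=6, ISBN=Q12): 1 row → {Year,Author} = (12, O73) ✓
(Publisher=11, ISBN=Q85): 1 row → {Year,Author} = (15, O15) ✓
(Publisher=12, ISBN=Q72): 1 row → {Year,Author} = (3, O14) ✓
(Publisher=10, ISBN=Q84): 2 rows → {Year,Author} = (4, O73), (4, O73) ✓
(Publisher=11, ISBN=Q72): 1 row → {Year,Author} = (1, O92) ✓
Every {Publisher, ISBN} value is associated with a single {Year, Author} value, so {Publisher, ISBN} -> {Year, Author} holds.

Yes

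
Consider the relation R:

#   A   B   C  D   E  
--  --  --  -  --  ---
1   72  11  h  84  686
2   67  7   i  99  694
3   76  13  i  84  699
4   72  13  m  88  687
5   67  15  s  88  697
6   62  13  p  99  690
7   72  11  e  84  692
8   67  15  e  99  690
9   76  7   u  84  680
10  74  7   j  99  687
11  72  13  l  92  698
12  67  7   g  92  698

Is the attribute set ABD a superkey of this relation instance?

Rows 1 and 7 have the same ABD value (A=72, B=11, D=84) but are distinct tuples, so ABD does not determine every attribute — not a superkey.

No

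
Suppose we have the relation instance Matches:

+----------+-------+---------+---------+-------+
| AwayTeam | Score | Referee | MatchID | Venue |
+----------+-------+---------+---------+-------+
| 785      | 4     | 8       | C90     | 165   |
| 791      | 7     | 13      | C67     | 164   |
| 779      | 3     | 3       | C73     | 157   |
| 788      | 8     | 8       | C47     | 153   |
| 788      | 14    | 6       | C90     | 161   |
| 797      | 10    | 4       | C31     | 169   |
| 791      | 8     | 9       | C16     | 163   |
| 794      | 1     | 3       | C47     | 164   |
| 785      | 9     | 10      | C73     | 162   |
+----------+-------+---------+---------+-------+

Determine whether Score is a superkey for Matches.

No

Two distinct rows share Score=8, so Score does not determine every attribute — not a superkey.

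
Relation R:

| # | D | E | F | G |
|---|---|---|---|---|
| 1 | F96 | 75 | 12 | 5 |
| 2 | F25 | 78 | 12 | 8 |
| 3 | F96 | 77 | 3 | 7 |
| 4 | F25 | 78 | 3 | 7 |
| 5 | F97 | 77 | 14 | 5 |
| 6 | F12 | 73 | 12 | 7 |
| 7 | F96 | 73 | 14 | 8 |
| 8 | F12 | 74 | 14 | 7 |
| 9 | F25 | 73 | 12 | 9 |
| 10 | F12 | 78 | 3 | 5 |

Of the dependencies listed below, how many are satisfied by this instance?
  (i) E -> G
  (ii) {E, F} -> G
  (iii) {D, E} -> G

(i) E -> G: E=78: rows 2, 4, 10 → G takes values {8, 7, 5} — violation; E=77: rows 3, 5 → G takes values {7, 5} — violation; E=73: rows 6, 7, 9 → G takes values {7, 8, 9} — violation — fails.
(ii) {E, F} -> G: (E=78, F=3): rows 4, 10 → G takes values {7, 5} — violation; (E=73, F=12): rows 6, 9 → G takes values {7, 9} — violation — fails.
(iii) {D, E} -> G: (D=F25, E=78): rows 2, 4 → G takes values {8, 7} — violation — fails.
None of the 3 dependencies hold.

0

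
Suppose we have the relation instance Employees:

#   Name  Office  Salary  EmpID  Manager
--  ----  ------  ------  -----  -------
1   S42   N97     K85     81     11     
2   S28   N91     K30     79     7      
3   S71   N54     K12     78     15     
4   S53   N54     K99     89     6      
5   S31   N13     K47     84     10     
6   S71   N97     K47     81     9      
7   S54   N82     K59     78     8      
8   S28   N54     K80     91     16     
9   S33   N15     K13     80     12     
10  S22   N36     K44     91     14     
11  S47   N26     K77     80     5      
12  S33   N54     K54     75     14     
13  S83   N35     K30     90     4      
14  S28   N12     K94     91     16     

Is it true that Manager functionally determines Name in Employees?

No

Manager=11: row 1 → Name = S42 ✓
Manager=7: row 2 → Name = S28 ✓
Manager=15: row 3 → Name = S71 ✓
Manager=6: row 4 → Name = S53 ✓
Manager=10: row 5 → Name = S31 ✓
Manager=9: row 6 → Name = S71 ✓
Manager=8: row 7 → Name = S54 ✓
Manager=16: rows 8, 14 → Name = S28, S28 ✓
Manager=12: row 9 → Name = S33 ✓
Manager=14: rows 10, 12 → Name takes values {S22, S33} — violation
Manager=5: row 11 → Name = S47 ✓
Manager=4: row 13 → Name = S83 ✓
Two rows agree on Manager but differ on Name, so Manager -> Name does not hold.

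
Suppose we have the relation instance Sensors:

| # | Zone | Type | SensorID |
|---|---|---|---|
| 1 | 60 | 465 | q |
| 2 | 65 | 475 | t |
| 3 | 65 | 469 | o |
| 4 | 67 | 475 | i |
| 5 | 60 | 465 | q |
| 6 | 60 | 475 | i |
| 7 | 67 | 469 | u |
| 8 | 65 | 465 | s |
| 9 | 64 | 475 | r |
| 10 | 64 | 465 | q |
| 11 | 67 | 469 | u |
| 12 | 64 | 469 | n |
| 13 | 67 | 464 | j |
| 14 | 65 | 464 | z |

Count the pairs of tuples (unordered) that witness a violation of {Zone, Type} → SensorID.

0

(Zone=60, Type=465): all 2 rows agree on SensorID — 0 pairs.
(Zone=67, Type=469): all 2 rows agree on SensorID — 0 pairs.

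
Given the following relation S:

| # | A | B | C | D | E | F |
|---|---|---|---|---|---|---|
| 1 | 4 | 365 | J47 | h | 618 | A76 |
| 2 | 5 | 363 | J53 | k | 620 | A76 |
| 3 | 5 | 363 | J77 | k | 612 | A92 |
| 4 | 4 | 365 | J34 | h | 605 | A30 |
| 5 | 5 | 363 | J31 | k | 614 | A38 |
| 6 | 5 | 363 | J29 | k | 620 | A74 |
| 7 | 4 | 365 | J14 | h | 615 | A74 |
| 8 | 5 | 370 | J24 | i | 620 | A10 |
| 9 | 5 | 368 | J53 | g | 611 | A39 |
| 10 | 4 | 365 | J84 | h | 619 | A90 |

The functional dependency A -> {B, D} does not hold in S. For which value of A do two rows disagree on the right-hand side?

A=4: rows 1, 4, 7, 10 → {B,D} = (365, h), (365, h), (365, h), (365, h) ✓
A=5: rows 2, 3, 5, 6, 8, 9 → {B,D} takes values {(363, k), (370, i), (368, g)} — violation
The only A value with inconsistent RHS is A=5.

5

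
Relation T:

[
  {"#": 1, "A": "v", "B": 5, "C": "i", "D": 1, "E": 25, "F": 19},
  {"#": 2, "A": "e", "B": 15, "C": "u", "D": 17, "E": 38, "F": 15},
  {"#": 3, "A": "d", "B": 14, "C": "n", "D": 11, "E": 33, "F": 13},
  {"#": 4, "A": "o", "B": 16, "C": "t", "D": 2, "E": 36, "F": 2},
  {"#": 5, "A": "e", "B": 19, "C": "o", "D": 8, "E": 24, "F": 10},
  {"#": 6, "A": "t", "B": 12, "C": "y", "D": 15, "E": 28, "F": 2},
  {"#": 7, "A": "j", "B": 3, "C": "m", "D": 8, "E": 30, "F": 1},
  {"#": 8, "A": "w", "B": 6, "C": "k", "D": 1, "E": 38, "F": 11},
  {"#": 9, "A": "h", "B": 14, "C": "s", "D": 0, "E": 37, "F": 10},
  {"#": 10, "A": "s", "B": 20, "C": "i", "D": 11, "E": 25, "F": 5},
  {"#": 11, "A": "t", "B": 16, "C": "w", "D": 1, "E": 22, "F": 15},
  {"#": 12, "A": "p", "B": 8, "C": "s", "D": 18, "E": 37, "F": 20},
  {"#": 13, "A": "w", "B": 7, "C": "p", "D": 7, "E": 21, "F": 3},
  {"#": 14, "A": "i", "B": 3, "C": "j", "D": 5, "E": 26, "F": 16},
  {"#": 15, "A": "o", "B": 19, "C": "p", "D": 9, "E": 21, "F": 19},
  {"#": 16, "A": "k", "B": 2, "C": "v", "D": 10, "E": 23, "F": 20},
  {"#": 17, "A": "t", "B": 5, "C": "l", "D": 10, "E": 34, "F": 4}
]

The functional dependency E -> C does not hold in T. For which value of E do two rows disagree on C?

38

E=25: rows 1, 10 → C = i, i ✓
E=38: rows 2, 8 → C takes values {u, k} — violation
E=33: row 3 → C = n ✓
E=36: row 4 → C = t ✓
E=24: row 5 → C = o ✓
E=28: row 6 → C = y ✓
E=30: row 7 → C = m ✓
E=37: rows 9, 12 → C = s, s ✓
E=22: row 11 → C = w ✓
E=21: rows 13, 15 → C = p, p ✓
E=26: row 14 → C = j ✓
E=23: row 16 → C = v ✓
E=34: row 17 → C = l ✓
The only E value with inconsistent C is E=38.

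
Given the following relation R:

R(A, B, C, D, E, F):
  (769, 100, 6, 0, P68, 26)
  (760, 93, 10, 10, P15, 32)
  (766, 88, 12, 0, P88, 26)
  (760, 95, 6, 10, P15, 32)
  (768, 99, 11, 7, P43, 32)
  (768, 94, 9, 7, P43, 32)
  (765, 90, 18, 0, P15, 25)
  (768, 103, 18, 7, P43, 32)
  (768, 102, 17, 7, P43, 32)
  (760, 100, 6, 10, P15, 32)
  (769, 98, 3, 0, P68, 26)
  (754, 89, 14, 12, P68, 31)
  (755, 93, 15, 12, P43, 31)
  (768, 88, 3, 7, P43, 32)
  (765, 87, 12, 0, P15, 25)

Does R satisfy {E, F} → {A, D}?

(E=P68, F=26): 2 rows → {A,D} = (769, 0), (769, 0) ✓
(E=P15, F=32): 3 rows → {A,D} = (760, 10), (760, 10), (760, 10) ✓
(E=P88, F=26): 1 row → {A,D} = (766, 0) ✓
(E=P43, F=32): 5 rows → {A,D} = (768, 7), (768, 7), (768, 7), (768, 7), (768, 7) ✓
(E=P15, F=25): 2 rows → {A,D} = (765, 0), (765, 0) ✓
(E=P68, F=31): 1 row → {A,D} = (754, 12) ✓
(E=P43, F=31): 1 row → {A,D} = (755, 12) ✓
Every {E, F} value is associated with a single {A, D} value, so {E, F} → {A, D} holds.

Yes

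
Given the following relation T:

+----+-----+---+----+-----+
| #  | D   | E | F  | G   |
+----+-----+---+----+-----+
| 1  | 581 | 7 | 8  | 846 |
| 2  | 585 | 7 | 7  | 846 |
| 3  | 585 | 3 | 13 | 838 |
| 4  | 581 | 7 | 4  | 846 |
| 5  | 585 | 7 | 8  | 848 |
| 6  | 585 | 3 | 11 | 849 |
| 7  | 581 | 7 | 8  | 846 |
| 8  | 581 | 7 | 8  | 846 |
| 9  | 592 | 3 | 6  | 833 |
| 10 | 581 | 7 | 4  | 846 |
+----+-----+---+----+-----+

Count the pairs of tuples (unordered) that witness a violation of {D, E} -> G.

(D=581, E=7): all 5 rows agree on G — 0 pairs.
(D=585, E=7): violating pairs (2,5) — 1 pair.
(D=585, E=3): violating pairs (3,6) — 1 pair.

2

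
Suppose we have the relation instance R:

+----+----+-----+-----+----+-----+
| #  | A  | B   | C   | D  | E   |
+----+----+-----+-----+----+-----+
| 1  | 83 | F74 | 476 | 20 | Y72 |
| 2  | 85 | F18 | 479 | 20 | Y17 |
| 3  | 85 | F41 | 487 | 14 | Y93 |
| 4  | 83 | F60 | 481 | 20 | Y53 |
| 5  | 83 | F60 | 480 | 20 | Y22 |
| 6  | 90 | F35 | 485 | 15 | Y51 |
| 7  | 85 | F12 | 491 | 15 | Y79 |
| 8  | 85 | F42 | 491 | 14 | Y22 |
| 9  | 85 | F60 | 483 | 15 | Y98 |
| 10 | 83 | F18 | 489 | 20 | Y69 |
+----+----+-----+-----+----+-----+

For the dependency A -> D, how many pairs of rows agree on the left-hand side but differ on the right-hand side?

8

A=83: all 4 rows agree on D — 0 pairs.
A=85: violating pairs (2,3), (2,7), (2,8), (2,9), (3,7), (3,9), (7,8), (8,9) — 8 pairs.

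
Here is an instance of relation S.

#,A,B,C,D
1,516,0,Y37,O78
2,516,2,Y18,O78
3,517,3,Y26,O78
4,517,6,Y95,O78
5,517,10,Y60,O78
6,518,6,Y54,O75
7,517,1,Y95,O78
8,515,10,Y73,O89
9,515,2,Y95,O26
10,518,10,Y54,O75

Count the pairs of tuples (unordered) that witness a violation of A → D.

1

A=516: all 2 rows agree on D — 0 pairs.
A=517: all 4 rows agree on D — 0 pairs.
A=518: all 2 rows agree on D — 0 pairs.
A=515: violating pairs (8,9) — 1 pair.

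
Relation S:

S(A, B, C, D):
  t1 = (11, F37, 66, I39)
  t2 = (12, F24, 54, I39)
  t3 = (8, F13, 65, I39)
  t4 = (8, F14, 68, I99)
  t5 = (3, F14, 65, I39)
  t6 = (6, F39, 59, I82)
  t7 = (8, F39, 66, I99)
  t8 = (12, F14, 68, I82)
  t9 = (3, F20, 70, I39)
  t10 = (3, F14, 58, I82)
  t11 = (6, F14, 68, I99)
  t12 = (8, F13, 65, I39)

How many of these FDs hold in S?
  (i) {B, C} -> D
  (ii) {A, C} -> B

(i) {B, C} -> D: (B=F14, C=68): rows 4, 8, 11 → D takes values {I99, I82} — violation — fails.
(ii) {A, C} -> B: every LHS value maps to a single RHS value — holds.
1 of the 2 dependencies holds.

1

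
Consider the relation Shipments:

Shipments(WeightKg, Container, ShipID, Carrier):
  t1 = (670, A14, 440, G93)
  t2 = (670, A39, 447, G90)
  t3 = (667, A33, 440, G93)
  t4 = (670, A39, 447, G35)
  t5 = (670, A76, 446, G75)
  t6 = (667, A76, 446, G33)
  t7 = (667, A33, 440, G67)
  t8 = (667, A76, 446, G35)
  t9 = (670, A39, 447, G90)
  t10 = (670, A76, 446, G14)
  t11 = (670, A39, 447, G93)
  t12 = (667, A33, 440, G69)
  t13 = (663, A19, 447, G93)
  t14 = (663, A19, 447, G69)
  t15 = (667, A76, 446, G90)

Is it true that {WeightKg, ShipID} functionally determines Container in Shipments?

(WeightKg=670, ShipID=440): row 1 → Container = A14 ✓
(WeightKg=670, ShipID=447): rows 2, 4, 9, 11 → Container = A39, A39, A39, A39 ✓
(WeightKg=667, ShipID=440): rows 3, 7, 12 → Container = A33, A33, A33 ✓
(WeightKg=670, ShipID=446): rows 5, 10 → Container = A76, A76 ✓
(WeightKg=667, ShipID=446): rows 6, 8, 15 → Container = A76, A76, A76 ✓
(WeightKg=663, ShipID=447): rows 13, 14 → Container = A19, A19 ✓
Every {WeightKg, ShipID} value is associated with a single Container value, so {WeightKg, ShipID} -> Container holds.

Yes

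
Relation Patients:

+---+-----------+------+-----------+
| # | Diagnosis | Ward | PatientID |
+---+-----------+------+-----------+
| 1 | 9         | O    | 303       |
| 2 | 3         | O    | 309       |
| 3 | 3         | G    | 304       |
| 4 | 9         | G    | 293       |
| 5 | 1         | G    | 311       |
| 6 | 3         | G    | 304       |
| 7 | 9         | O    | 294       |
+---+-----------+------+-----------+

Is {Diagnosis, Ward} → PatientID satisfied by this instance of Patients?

No

(Diagnosis=9, Ward=O): rows 1, 7 → PatientID takes values {303, 294} — violation
(Diagnosis=3, Ward=O): row 2 → PatientID = 309 ✓
(Diagnosis=3, Ward=G): rows 3, 6 → PatientID = 304, 304 ✓
(Diagnosis=9, Ward=G): row 4 → PatientID = 293 ✓
(Diagnosis=1, Ward=G): row 5 → PatientID = 311 ✓
Two rows agree on {Diagnosis, Ward} but differ on PatientID, so {Diagnosis, Ward} → PatientID does not hold.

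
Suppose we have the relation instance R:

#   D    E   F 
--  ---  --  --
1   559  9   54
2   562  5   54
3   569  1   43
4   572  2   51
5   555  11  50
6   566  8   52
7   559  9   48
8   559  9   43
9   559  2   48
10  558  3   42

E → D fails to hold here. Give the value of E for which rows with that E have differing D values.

2

E=9: rows 1, 7, 8 → D = 559, 559, 559 ✓
E=5: row 2 → D = 562 ✓
E=1: row 3 → D = 569 ✓
E=2: rows 4, 9 → D takes values {572, 559} — violation
E=11: row 5 → D = 555 ✓
E=8: row 6 → D = 566 ✓
E=3: row 10 → D = 558 ✓
The only E value with inconsistent D is E=2.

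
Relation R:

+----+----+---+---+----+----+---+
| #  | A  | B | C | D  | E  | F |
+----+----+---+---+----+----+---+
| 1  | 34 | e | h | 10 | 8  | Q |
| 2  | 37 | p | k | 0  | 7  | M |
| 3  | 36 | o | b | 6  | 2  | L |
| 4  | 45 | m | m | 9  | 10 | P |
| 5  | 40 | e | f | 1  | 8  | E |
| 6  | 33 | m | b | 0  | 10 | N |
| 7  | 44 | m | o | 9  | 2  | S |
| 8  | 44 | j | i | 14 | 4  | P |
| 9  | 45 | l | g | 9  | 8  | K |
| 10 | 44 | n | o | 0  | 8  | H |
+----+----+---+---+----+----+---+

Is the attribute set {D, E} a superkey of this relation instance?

Yes

All 10 rows have distinct {D, E} values, so {D, E} → (all attributes) holds and {D, E} is a superkey.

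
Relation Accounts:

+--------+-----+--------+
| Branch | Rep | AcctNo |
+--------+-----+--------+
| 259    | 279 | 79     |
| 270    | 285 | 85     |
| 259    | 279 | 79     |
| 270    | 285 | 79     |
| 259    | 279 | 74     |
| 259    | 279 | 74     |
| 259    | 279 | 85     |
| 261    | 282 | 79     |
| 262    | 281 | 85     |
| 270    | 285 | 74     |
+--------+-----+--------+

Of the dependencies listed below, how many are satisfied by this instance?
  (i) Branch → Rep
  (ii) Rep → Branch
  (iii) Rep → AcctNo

(i) Branch → Rep: every LHS value maps to a single RHS value — holds.
(ii) Rep → Branch: every LHS value maps to a single RHS value — holds.
(iii) Rep → AcctNo: Rep=279: 5 rows → AcctNo takes values {79, 74, 85} — violation; Rep=285: 3 rows → AcctNo takes values {85, 79, 74} — violation — fails.
2 of the 3 dependencies hold.

2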